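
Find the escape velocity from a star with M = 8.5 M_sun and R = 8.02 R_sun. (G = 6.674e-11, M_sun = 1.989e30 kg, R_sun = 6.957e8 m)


M = 8.5 * 1.989e30 kg = 1.69065e+31 kg; R = 8.02 * 6.957e8 m = 5.579514e+09 m. v_esc = sqrt(2GM/R) = sqrt(2 * 6.674e-11 * 1.69065e+31 / 5.579514e+09) = 635970.2021

635970.2021 m/s


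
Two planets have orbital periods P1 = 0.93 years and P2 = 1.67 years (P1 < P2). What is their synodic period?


1/P_syn = |1/P1 - 1/P2| = |1/0.93 - 1/1.67| => P_syn = 2.0988

2.0988 years


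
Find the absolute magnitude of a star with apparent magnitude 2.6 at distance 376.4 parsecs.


M = m - 5*log10(d) + 5 = 2.6 - 5*log10(376.4) + 5 = -5.2782

-5.2782


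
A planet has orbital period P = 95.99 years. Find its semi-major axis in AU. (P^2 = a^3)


a = P^(2/3) = 95.99^(2/3) = 20.9645

20.9645 AU


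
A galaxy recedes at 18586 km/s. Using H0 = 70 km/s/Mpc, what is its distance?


d = v / H0 = 18586 / 70 = 265.5143

265.5143 Mpc


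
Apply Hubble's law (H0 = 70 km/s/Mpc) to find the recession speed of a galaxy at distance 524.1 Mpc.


v = H0 * d = 70 * 524.1 = 36687.0

36687.0 km/s


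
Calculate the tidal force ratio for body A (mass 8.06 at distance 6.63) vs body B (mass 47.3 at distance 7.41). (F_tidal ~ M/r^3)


Ratio = (M1/r1^3) / (M2/r2^3) = (8.06/6.63^3) / (47.3/7.41^3) = 0.2379

0.2379


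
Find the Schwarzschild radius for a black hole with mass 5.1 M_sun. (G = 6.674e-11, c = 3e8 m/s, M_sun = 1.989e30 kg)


M = 5.1 * 1.989e30 kg = 1.01439e+31 kg. rs = 2GM/c^2 = 2 * 6.674e-11 * 1.01439e+31 / (3e8)^2 = 15044.5308

15044.5308 m


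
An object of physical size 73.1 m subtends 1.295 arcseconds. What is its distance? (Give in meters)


D = size / theta_rad, theta_rad = 1.295 * pi/(180*3600) = 6.278e-06, D = 1.164e+07

1.164e+07 m


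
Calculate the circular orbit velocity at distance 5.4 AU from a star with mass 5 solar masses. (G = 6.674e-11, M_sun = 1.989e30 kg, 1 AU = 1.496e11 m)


v = sqrt(GM/r) = sqrt(6.674e-11 * 9.945e+30 / 8.078e+11) = 28663.7375

28663.7375 m/s


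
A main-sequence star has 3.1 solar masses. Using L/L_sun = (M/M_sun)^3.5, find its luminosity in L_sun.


L/L_sun = (M/M_sun)^3.5 = 3.1^3.5 = 52.4525

52.4525 L_sun


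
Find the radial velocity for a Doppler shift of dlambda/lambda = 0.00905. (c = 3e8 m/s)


v = (dlambda/lambda) * c = 0.00905 * 3e8 = 2.715e+06

2.715e+06 m/s


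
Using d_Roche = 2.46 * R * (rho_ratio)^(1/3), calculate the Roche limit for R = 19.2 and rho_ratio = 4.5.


d_Roche = 2.46 * 19.2 * 4.5^(1/3) = 77.9783

77.9783


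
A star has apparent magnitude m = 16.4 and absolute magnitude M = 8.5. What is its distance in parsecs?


d = 10^((m - M + 5)/5) = 10^((16.4 - 8.5 + 5)/5) = 380.1894

380.1894 pc


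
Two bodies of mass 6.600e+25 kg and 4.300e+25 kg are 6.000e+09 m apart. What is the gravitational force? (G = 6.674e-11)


F = G*m1*m2/r^2 = 6.674e-11 * 6.600e+25 * 4.300e+25 / (6.000e+09)^2 = 6.674e-11 * 2.838e+51 / 3.600e+19 = 5.261e+21

5.261e+21 N


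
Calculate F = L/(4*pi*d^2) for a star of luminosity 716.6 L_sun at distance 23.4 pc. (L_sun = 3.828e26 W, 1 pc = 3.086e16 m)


F = L / (4*pi*d^2) = 2.743e+29 / (4*pi*(7.221e+17)^2) = 4.186e-08

4.186e-08 W/m^2


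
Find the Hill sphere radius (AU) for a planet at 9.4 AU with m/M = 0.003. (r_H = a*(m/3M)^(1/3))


r_H = a * (m/3M)^(1/3) = 9.4 * (0.003/3)^(1/3) = 0.94

0.94 AU


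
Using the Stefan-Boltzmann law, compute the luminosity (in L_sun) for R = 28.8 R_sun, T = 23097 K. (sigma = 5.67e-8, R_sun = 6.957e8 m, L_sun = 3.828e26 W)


R = 28.8 * 6.957e8 m = 2.003616e+10 m. L = 4*pi*R^2*sigma*T^4 = 4*pi*(2.003616e+10)^2 * 5.67e-8 * 23097^4 = 8.140371077e+31 W. L/L_sun = 8.140371077e+31 / 3.828e26 = 212653.3719

212653.3719 L_sun


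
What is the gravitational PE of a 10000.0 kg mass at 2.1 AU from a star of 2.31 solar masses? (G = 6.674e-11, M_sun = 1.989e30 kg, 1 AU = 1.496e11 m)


M = 2.31 * 1.989e30 kg = 4.59459e+30 kg; r = 2.1 AU * 1.496e11 m/AU = 3.1416e+11 m. U = -GM*m/r = -(6.674e-11 * 4.59459e+30 * 10000.0) / 3.1416e+11 = -9.761e+12

-9.761e+12 J


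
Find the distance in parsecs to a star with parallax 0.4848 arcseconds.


d = 1/p = 1/0.4848 = 2.0627

2.0627 pc


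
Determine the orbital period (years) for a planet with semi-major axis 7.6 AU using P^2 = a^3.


P = a^(3/2) = 7.6^1.5 = 20.9518

20.9518 years


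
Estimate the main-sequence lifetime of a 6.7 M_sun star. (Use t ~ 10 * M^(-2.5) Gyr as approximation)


t = 10 * M^(-2.5) = 10 * 6.7^(-2.5) = 0.0861

0.0861 Gyr


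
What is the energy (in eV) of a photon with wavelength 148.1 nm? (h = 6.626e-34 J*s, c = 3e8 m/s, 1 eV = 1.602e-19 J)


E = hc/lambda = 6.626e-34 * 3e8 / 1.481e-07 = 1.342e-18 J = 8.3783 eV

8.3783 eV


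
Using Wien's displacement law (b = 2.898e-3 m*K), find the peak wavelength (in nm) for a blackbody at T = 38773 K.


lam_max = b / T = 2.898e-3 / 38773 = 7.474e-08 m = 74.7427 nm

74.7427 nm


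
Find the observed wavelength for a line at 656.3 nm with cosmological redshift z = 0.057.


lam_obs = lam_emit * (1 + z) = 656.3 * (1 + 0.057) = 693.7091

693.7091 nm


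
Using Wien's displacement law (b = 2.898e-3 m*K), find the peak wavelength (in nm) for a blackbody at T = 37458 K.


lam_max = b / T = 2.898e-3 / 37458 = 7.737e-08 m = 77.3667 nm

77.3667 nm


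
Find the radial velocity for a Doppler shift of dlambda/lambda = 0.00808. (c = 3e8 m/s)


v = (dlambda/lambda) * c = 0.00808 * 3e8 = 2.424e+06

2.424e+06 m/s


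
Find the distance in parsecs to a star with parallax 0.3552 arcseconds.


d = 1/p = 1/0.3552 = 2.8153

2.8153 pc


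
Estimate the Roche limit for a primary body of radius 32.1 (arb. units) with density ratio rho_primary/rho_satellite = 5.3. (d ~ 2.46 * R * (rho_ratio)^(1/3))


d_Roche = 2.46 * 32.1 * 5.3^(1/3) = 137.6783

137.6783


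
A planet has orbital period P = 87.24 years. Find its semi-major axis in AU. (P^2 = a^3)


a = P^(2/3) = 87.24^(2/3) = 19.6703

19.6703 AU


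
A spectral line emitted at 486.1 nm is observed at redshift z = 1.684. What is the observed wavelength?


lam_obs = lam_emit * (1 + z) = 486.1 * (1 + 1.684) = 1304.6924

1304.6924 nm


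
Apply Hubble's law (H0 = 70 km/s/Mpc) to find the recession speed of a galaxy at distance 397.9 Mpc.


v = H0 * d = 70 * 397.9 = 27853.0

27853.0 km/s


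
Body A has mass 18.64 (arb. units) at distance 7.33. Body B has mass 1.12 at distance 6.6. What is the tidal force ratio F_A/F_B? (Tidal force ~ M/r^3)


Ratio = (M1/r1^3) / (M2/r2^3) = (18.64/7.33^3) / (1.12/6.6^3) = 12.1492

12.1492


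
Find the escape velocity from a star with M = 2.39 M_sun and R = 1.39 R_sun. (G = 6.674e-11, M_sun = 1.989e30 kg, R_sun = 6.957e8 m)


M = 2.39 * 1.989e30 kg = 4.75371e+30 kg; R = 1.39 * 6.957e8 m = 9.67023e+08 m. v_esc = sqrt(2GM/R) = sqrt(2 * 6.674e-11 * 4.75371e+30 / 9.67023e+08) = 810039.2059

810039.2059 m/s


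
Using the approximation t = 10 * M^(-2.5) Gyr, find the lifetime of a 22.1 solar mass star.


t = 10 * M^(-2.5) = 10 * 22.1^(-2.5) = 0.0044

0.0044 Gyr


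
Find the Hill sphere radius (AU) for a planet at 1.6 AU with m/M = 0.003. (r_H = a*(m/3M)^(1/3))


r_H = a * (m/3M)^(1/3) = 1.6 * (0.003/3)^(1/3) = 0.16

0.16 AU


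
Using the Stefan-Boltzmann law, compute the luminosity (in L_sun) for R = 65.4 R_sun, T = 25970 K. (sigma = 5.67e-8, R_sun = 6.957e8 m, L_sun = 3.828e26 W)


R = 65.4 * 6.957e8 m = 4.549878e+10 m. L = 4*pi*R^2*sigma*T^4 = 4*pi*(4.549878e+10)^2 * 5.67e-8 * 25970^4 = 6.709346554e+32 W. L/L_sun = 6.709346554e+32 / 3.828e26 = 1.753e+06

1.753e+06 L_sun


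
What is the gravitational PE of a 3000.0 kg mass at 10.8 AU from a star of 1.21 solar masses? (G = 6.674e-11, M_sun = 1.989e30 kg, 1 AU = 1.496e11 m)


M = 1.21 * 1.989e30 kg = 2.40669e+30 kg; r = 10.8 AU * 1.496e11 m/AU = 1.61568e+12 m. U = -GM*m/r = -(6.674e-11 * 2.40669e+30 * 3000.0) / 1.61568e+12 = -2.982e+11

-2.982e+11 J


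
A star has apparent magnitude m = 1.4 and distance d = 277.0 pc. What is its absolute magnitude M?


M = m - 5*log10(d) + 5 = 1.4 - 5*log10(277.0) + 5 = -5.8124

-5.8124


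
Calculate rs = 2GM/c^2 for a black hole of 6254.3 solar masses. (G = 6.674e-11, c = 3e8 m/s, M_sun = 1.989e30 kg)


M = 6254.3 * 1.989e30 kg = 1.24398027e+34 kg. rs = 2GM/c^2 = 2 * 6.674e-11 * 1.24398027e+34 / (3e8)^2 = 1.845e+07

1.845e+07 m


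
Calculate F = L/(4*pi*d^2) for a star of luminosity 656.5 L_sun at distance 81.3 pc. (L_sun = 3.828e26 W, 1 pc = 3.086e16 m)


F = L / (4*pi*d^2) = 2.513e+29 / (4*pi*(2.509e+18)^2) = 3.177e-09

3.177e-09 W/m^2


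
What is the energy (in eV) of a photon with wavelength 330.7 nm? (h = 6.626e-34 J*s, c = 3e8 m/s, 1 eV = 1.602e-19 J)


E = hc/lambda = 6.626e-34 * 3e8 / 3.307e-07 = 6.011e-19 J = 3.7521 eV

3.7521 eV


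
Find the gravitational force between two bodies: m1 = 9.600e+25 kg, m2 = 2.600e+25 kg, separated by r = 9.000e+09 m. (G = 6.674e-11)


F = G*m1*m2/r^2 = 6.674e-11 * 9.600e+25 * 2.600e+25 / (9.000e+09)^2 = 6.674e-11 * 2.496e+51 / 8.100e+19 = 2.057e+21

2.057e+21 N


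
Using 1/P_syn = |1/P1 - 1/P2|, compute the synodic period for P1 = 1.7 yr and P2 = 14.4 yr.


1/P_syn = |1/P1 - 1/P2| = |1/1.7 - 1/14.4| => P_syn = 1.9276

1.9276 years


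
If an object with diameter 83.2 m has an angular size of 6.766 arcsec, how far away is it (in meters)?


D = size / theta_rad, theta_rad = 6.766 * pi/(180*3600) = 3.280e-05, D = 2.536e+06

2.536e+06 m


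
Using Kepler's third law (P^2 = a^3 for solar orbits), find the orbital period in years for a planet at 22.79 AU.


P = a^(3/2) = 22.79^1.5 = 108.7969

108.7969 years


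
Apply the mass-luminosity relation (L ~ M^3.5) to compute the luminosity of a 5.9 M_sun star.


L/L_sun = (M/M_sun)^3.5 = 5.9^3.5 = 498.8639

498.8639 L_sun


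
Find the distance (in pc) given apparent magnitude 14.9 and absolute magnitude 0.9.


d = 10^((m - M + 5)/5) = 10^((14.9 - 0.9 + 5)/5) = 6309.5734

6309.5734 pc


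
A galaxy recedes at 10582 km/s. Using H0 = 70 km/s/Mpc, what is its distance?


d = v / H0 = 10582 / 70 = 151.1714

151.1714 Mpc


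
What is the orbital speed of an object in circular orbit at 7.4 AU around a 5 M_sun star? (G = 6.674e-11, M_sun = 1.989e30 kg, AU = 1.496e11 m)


v = sqrt(GM/r) = sqrt(6.674e-11 * 9.945e+30 / 1.107e+12) = 24485.7741

24485.7741 m/s


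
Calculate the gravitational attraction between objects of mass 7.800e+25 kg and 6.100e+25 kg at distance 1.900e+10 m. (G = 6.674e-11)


F = G*m1*m2/r^2 = 6.674e-11 * 7.800e+25 * 6.100e+25 / (1.900e+10)^2 = 6.674e-11 * 4.758e+51 / 3.610e+20 = 8.796e+20

8.796e+20 N


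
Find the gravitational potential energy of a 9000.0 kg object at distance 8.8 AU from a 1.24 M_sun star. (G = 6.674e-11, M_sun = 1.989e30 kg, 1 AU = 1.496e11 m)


M = 1.24 * 1.989e30 kg = 2.46636e+30 kg; r = 8.8 AU * 1.496e11 m/AU = 1.31648e+12 m. U = -GM*m/r = -(6.674e-11 * 2.46636e+30 * 9000.0) / 1.31648e+12 = -1.125e+12

-1.125e+12 J


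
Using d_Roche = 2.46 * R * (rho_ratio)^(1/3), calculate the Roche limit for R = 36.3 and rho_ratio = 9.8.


d_Roche = 2.46 * 36.3 * 9.8^(1/3) = 191.0955

191.0955


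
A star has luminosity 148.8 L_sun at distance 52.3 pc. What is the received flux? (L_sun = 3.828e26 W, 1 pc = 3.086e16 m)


F = L / (4*pi*d^2) = 5.696e+28 / (4*pi*(1.614e+18)^2) = 1.740e-09

1.740e-09 W/m^2


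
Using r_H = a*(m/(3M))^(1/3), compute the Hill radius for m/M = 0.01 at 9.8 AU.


r_H = a * (m/3M)^(1/3) = 9.8 * (0.01/3)^(1/3) = 1.4639

1.4639 AU


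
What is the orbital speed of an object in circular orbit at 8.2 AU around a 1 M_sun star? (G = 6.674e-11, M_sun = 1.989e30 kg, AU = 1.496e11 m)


v = sqrt(GM/r) = sqrt(6.674e-11 * 1.989e+30 / 1.227e+12) = 10402.5011

10402.5011 m/s


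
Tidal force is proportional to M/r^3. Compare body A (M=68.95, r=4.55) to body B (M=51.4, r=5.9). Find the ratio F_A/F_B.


Ratio = (M1/r1^3) / (M2/r2^3) = (68.95/4.55^3) / (51.4/5.9^3) = 2.9248

2.9248


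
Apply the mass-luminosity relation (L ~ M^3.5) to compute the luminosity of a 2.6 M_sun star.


L/L_sun = (M/M_sun)^3.5 = 2.6^3.5 = 28.3404

28.3404 L_sun


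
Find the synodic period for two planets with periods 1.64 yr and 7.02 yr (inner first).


1/P_syn = |1/P1 - 1/P2| = |1/1.64 - 1/7.02| => P_syn = 2.1399

2.1399 years


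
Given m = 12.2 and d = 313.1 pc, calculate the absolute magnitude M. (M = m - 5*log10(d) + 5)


M = m - 5*log10(d) + 5 = 12.2 - 5*log10(313.1) + 5 = 4.7216

4.7216


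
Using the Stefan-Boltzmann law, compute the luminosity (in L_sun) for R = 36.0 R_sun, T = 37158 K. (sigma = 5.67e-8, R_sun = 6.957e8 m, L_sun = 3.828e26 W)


R = 36.0 * 6.957e8 m = 2.50452e+10 m. L = 4*pi*R^2*sigma*T^4 = 4*pi*(2.50452e+10)^2 * 5.67e-8 * 37158^4 = 8.520228709e+32 W. L/L_sun = 8.520228709e+32 / 3.828e26 = 2.226e+06

2.226e+06 L_sun


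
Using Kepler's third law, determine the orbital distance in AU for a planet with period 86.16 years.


a = P^(2/3) = 86.16^(2/3) = 19.5076

19.5076 AU


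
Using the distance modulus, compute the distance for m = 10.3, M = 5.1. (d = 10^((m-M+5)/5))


d = 10^((m - M + 5)/5) = 10^((10.3 - 5.1 + 5)/5) = 109.6478

109.6478 pc


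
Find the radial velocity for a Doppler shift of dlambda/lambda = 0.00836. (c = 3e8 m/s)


v = (dlambda/lambda) * c = 0.00836 * 3e8 = 2.508e+06

2.508e+06 m/s


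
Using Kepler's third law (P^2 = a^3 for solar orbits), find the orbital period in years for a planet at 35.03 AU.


P = a^(3/2) = 35.03^1.5 = 207.3291

207.3291 years


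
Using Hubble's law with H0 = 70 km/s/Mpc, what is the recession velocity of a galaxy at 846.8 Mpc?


v = H0 * d = 70 * 846.8 = 59276.0

59276.0 km/s


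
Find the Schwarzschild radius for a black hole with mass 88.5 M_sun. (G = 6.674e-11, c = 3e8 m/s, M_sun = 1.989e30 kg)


M = 88.5 * 1.989e30 kg = 1.760265e+32 kg. rs = 2GM/c^2 = 2 * 6.674e-11 * 1.760265e+32 / (3e8)^2 = 261066.858

261066.858 m


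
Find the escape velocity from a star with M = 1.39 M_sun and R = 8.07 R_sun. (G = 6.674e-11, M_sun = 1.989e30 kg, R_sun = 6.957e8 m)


M = 1.39 * 1.989e30 kg = 2.76471e+30 kg; R = 8.07 * 6.957e8 m = 5.614299e+09 m. v_esc = sqrt(2GM/R) = sqrt(2 * 6.674e-11 * 2.76471e+30 / 5.614299e+09) = 256380.5776

256380.5776 m/s


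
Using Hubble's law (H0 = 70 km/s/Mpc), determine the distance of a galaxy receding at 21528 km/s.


d = v / H0 = 21528 / 70 = 307.5429

307.5429 Mpc


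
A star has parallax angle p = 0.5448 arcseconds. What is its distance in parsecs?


d = 1/p = 1/0.5448 = 1.8355

1.8355 pc


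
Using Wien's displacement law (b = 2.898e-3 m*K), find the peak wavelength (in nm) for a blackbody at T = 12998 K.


lam_max = b / T = 2.898e-3 / 12998 = 2.230e-07 m = 222.9574 nm

222.9574 nm


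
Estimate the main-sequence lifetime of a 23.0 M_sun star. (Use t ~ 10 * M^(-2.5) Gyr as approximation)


t = 10 * M^(-2.5) = 10 * 23.0^(-2.5) = 0.0039

0.0039 Gyr


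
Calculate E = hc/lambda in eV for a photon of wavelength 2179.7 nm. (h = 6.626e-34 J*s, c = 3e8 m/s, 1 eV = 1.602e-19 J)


E = hc/lambda = 6.626e-34 * 3e8 / 2.180e-06 = 9.120e-20 J = 0.5693 eV

0.5693 eV


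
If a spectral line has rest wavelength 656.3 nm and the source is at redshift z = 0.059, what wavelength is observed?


lam_obs = lam_emit * (1 + z) = 656.3 * (1 + 0.059) = 695.0217

695.0217 nm


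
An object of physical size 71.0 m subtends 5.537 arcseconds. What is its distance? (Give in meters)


D = size / theta_rad, theta_rad = 5.537 * pi/(180*3600) = 2.684e-05, D = 2.645e+06

2.645e+06 m


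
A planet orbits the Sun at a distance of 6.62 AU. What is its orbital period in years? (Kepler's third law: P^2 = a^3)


P = a^(3/2) = 6.62^1.5 = 17.0328

17.0328 years


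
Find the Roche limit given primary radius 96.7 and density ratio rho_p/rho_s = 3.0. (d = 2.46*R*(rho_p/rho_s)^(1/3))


d_Roche = 2.46 * 96.7 * 3.0^(1/3) = 343.0852

343.0852


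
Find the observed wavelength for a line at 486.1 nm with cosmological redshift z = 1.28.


lam_obs = lam_emit * (1 + z) = 486.1 * (1 + 1.28) = 1108.308

1108.308 nm


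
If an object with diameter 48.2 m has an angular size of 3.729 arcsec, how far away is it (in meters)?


D = size / theta_rad, theta_rad = 3.729 * pi/(180*3600) = 1.808e-05, D = 2.666e+06

2.666e+06 m


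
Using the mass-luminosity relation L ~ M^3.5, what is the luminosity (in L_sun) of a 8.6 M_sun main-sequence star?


L/L_sun = (M/M_sun)^3.5 = 8.6^3.5 = 1865.2823

1865.2823 L_sun


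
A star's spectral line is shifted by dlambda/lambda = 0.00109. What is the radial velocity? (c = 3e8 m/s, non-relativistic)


v = (dlambda/lambda) * c = 0.00109 * 3e8 = 327000.0

327000.0 m/s


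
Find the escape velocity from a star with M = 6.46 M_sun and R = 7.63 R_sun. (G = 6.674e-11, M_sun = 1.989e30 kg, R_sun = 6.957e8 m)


M = 6.46 * 1.989e30 kg = 1.284894e+31 kg; R = 7.63 * 6.957e8 m = 5.308191e+09 m. v_esc = sqrt(2GM/R) = sqrt(2 * 6.674e-11 * 1.284894e+31 / 5.308191e+09) = 568418.8595

568418.8595 m/s


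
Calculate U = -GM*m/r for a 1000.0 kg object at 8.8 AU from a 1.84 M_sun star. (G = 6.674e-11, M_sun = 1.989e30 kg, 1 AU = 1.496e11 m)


M = 1.84 * 1.989e30 kg = 3.65976e+30 kg; r = 8.8 AU * 1.496e11 m/AU = 1.31648e+12 m. U = -GM*m/r = -(6.674e-11 * 3.65976e+30 * 1000.0) / 1.31648e+12 = -1.855e+11

-1.855e+11 J


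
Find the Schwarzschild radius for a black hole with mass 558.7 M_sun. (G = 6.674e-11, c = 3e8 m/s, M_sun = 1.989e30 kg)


M = 558.7 * 1.989e30 kg = 1.1112543e+33 kg. rs = 2GM/c^2 = 2 * 6.674e-11 * 1.1112543e+33 / (3e8)^2 = 1.648e+06

1.648e+06 m


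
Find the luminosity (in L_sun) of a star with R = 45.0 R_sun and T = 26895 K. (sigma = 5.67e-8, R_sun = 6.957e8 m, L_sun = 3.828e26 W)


R = 45.0 * 6.957e8 m = 3.13065e+10 m. L = 4*pi*R^2*sigma*T^4 = 4*pi*(3.13065e+10)^2 * 5.67e-8 * 26895^4 = 3.653828438e+32 W. L/L_sun = 3.653828438e+32 / 3.828e26 = 954500.637

954500.637 L_sun


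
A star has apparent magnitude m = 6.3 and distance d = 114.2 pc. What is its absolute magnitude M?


M = m - 5*log10(d) + 5 = 6.3 - 5*log10(114.2) + 5 = 1.0117

1.0117


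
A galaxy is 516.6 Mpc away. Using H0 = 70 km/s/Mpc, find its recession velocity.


v = H0 * d = 70 * 516.6 = 36162.0

36162.0 km/s


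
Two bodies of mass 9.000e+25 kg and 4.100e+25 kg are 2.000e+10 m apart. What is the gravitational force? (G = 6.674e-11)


F = G*m1*m2/r^2 = 6.674e-11 * 9.000e+25 * 4.100e+25 / (2.000e+10)^2 = 6.674e-11 * 3.690e+51 / 4.000e+20 = 6.157e+20

6.157e+20 N


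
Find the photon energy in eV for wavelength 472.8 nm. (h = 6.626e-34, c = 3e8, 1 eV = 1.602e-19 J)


E = hc/lambda = 6.626e-34 * 3e8 / 4.728e-07 = 4.204e-19 J = 2.6244 eV

2.6244 eV


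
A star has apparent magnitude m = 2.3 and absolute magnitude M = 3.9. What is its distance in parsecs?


d = 10^((m - M + 5)/5) = 10^((2.3 - 3.9 + 5)/5) = 4.7863

4.7863 pc


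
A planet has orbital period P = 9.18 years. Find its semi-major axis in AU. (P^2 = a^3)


a = P^(2/3) = 9.18^(2/3) = 4.3842

4.3842 AU


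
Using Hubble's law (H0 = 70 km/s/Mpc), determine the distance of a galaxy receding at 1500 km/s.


d = v / H0 = 1500 / 70 = 21.4286

21.4286 Mpc


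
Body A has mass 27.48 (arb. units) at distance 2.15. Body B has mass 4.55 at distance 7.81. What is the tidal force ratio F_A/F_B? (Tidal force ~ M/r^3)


Ratio = (M1/r1^3) / (M2/r2^3) = (27.48/2.15^3) / (4.55/7.81^3) = 289.4963

289.4963


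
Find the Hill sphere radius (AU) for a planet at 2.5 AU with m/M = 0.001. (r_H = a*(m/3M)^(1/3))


r_H = a * (m/3M)^(1/3) = 2.5 * (0.001/3)^(1/3) = 0.1733

0.1733 AU


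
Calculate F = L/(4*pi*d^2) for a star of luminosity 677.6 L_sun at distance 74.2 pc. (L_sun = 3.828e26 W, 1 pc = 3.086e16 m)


F = L / (4*pi*d^2) = 2.594e+29 / (4*pi*(2.290e+18)^2) = 3.937e-09

3.937e-09 W/m^2


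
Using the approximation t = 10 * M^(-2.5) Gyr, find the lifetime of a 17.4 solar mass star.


t = 10 * M^(-2.5) = 10 * 17.4^(-2.5) = 0.0079

0.0079 Gyr


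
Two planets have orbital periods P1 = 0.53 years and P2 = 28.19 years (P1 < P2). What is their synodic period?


1/P_syn = |1/P1 - 1/P2| = |1/0.53 - 1/28.19| => P_syn = 0.5402

0.5402 years


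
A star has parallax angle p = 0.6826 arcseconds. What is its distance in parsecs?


d = 1/p = 1/0.6826 = 1.465

1.465 pc


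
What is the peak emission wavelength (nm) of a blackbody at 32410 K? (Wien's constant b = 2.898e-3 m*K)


lam_max = b / T = 2.898e-3 / 32410 = 8.942e-08 m = 89.4168 nm

89.4168 nm


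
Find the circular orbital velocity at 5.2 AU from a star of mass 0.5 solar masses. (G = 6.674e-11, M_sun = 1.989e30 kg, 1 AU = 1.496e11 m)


v = sqrt(GM/r) = sqrt(6.674e-11 * 9.945e+29 / 7.779e+11) = 9236.938

9236.938 m/s


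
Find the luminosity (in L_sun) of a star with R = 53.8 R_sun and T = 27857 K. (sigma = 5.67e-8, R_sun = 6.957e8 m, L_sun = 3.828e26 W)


R = 53.8 * 6.957e8 m = 3.742866e+10 m. L = 4*pi*R^2*sigma*T^4 = 4*pi*(3.742866e+10)^2 * 5.67e-8 * 27857^4 = 6.01089107e+32 W. L/L_sun = 6.01089107e+32 / 3.828e26 = 1.570e+06

1.570e+06 L_sun


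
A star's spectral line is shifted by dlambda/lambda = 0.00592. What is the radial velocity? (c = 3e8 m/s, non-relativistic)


v = (dlambda/lambda) * c = 0.00592 * 3e8 = 1.776e+06

1.776e+06 m/s


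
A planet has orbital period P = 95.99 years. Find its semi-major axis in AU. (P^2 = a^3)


a = P^(2/3) = 95.99^(2/3) = 20.9645

20.9645 AU


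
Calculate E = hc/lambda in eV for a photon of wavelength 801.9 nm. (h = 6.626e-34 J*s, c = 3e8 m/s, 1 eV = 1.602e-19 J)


E = hc/lambda = 6.626e-34 * 3e8 / 8.019e-07 = 2.479e-19 J = 1.5474 eV

1.5474 eV


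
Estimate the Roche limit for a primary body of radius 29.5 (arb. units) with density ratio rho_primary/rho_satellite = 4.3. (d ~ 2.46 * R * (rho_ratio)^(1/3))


d_Roche = 2.46 * 29.5 * 4.3^(1/3) = 118.0085

118.0085


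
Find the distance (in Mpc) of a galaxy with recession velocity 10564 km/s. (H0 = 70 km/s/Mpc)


d = v / H0 = 10564 / 70 = 150.9143

150.9143 Mpc


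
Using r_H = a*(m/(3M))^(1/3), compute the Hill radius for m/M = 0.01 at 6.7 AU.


r_H = a * (m/3M)^(1/3) = 6.7 * (0.01/3)^(1/3) = 1.0008

1.0008 AU


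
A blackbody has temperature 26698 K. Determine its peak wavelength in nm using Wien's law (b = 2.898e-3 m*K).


lam_max = b / T = 2.898e-3 / 26698 = 1.085e-07 m = 108.5475 nm

108.5475 nm


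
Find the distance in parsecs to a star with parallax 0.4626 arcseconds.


d = 1/p = 1/0.4626 = 2.1617

2.1617 pc


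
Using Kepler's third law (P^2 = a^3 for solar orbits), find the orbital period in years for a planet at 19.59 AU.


P = a^(3/2) = 19.59^1.5 = 86.7065

86.7065 years


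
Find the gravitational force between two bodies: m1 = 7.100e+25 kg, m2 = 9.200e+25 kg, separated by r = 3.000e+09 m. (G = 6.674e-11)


F = G*m1*m2/r^2 = 6.674e-11 * 7.100e+25 * 9.200e+25 / (3.000e+09)^2 = 6.674e-11 * 6.532e+51 / 9.000e+18 = 4.844e+22

4.844e+22 N


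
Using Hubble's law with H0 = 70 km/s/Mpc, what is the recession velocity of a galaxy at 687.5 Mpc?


v = H0 * d = 70 * 687.5 = 48125.0

48125.0 km/s


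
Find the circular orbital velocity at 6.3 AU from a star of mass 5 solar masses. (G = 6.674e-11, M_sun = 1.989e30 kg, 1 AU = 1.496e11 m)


v = sqrt(GM/r) = sqrt(6.674e-11 * 9.945e+30 / 9.425e+11) = 26537.4643

26537.4643 m/s


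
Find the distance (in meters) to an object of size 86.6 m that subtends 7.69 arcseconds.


D = size / theta_rad, theta_rad = 7.69 * pi/(180*3600) = 3.728e-05, D = 2.323e+06

2.323e+06 m


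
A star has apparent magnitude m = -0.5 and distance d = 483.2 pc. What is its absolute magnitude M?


M = m - 5*log10(d) + 5 = -0.5 - 5*log10(483.2) + 5 = -8.9206

-8.9206


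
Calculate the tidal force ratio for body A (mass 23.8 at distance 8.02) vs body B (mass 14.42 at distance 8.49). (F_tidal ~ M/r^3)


Ratio = (M1/r1^3) / (M2/r2^3) = (23.8/8.02^3) / (14.42/8.49^3) = 1.958

1.958


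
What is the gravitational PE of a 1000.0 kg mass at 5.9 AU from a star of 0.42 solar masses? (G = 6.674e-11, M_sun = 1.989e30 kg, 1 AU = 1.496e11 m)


M = 0.42 * 1.989e30 kg = 8.3538e+29 kg; r = 5.9 AU * 1.496e11 m/AU = 8.8264e+11 m. U = -GM*m/r = -(6.674e-11 * 8.3538e+29 * 1000.0) / 8.8264e+11 = -6.317e+10

-6.317e+10 J


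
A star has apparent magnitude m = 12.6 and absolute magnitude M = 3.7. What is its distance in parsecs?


d = 10^((m - M + 5)/5) = 10^((12.6 - 3.7 + 5)/5) = 602.5596

602.5596 pc


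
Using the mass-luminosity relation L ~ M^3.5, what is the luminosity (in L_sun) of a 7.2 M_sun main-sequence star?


L/L_sun = (M/M_sun)^3.5 = 7.2^3.5 = 1001.5295

1001.5295 L_sun


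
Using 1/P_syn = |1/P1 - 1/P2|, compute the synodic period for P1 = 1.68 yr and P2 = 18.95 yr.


1/P_syn = |1/P1 - 1/P2| = |1/1.68 - 1/18.95| => P_syn = 1.8434

1.8434 years


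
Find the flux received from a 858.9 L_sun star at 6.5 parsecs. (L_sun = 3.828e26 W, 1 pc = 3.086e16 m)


F = L / (4*pi*d^2) = 3.288e+29 / (4*pi*(2.006e+17)^2) = 6.503e-07

6.503e-07 W/m^2


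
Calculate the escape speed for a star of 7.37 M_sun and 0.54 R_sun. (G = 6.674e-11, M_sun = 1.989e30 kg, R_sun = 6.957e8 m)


M = 7.37 * 1.989e30 kg = 1.465893e+31 kg; R = 0.54 * 6.957e8 m = 3.75678e+08 m. v_esc = sqrt(2GM/R) = sqrt(2 * 6.674e-11 * 1.465893e+31 / 3.75678e+08) = 2.282e+06

2.282e+06 m/s


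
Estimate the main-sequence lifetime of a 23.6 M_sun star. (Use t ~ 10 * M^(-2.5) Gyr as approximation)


t = 10 * M^(-2.5) = 10 * 23.6^(-2.5) = 0.0037

0.0037 Gyr


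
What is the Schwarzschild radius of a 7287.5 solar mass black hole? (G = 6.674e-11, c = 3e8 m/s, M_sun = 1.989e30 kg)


M = 7287.5 * 1.989e30 kg = 1.44948375e+34 kg. rs = 2GM/c^2 = 2 * 6.674e-11 * 1.44948375e+34 / (3e8)^2 = 2.150e+07

2.150e+07 m


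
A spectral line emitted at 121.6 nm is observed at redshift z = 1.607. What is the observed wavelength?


lam_obs = lam_emit * (1 + z) = 121.6 * (1 + 1.607) = 317.0112

317.0112 nm


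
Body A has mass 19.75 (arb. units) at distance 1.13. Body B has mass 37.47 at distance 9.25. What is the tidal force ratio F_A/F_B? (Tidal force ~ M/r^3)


Ratio = (M1/r1^3) / (M2/r2^3) = (19.75/1.13^3) / (37.47/9.25^3) = 289.1168

289.1168


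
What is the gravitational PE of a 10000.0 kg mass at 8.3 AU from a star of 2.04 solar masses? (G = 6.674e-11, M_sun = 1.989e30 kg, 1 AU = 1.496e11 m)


M = 2.04 * 1.989e30 kg = 4.05756e+30 kg; r = 8.3 AU * 1.496e11 m/AU = 1.24168e+12 m. U = -GM*m/r = -(6.674e-11 * 4.05756e+30 * 10000.0) / 1.24168e+12 = -2.181e+12

-2.181e+12 J


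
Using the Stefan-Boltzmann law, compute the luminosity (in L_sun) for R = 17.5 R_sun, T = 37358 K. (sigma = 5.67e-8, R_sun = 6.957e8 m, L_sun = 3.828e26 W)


R = 17.5 * 6.957e8 m = 1.217475e+10 m. L = 4*pi*R^2*sigma*T^4 = 4*pi*(1.217475e+10)^2 * 5.67e-8 * 37358^4 = 2.057062552e+32 W. L/L_sun = 2.057062552e+32 / 3.828e26 = 537372.6624

537372.6624 L_sun


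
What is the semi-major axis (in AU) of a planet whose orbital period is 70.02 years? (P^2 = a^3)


a = P^(2/3) = 70.02^(2/3) = 16.9882

16.9882 AU


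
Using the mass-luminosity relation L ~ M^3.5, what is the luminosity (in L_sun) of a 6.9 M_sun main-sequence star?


L/L_sun = (M/M_sun)^3.5 = 6.9^3.5 = 862.9225

862.9225 L_sun


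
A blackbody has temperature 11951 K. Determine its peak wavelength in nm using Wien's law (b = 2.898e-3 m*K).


lam_max = b / T = 2.898e-3 / 11951 = 2.425e-07 m = 242.4902 nm

242.4902 nm


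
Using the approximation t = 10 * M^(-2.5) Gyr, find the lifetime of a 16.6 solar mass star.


t = 10 * M^(-2.5) = 10 * 16.6^(-2.5) = 0.0089

0.0089 Gyr


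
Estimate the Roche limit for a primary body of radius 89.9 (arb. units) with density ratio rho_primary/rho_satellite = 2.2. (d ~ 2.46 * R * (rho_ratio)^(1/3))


d_Roche = 2.46 * 89.9 * 2.2^(1/3) = 287.631

287.631


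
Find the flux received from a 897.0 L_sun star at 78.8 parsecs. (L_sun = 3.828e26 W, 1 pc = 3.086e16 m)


F = L / (4*pi*d^2) = 3.434e+29 / (4*pi*(2.432e+18)^2) = 4.621e-09

4.621e-09 W/m^2


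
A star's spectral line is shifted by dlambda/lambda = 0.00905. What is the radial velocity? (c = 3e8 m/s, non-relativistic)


v = (dlambda/lambda) * c = 0.00905 * 3e8 = 2.715e+06

2.715e+06 m/s


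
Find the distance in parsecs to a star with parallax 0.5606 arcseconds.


d = 1/p = 1/0.5606 = 1.7838

1.7838 pc


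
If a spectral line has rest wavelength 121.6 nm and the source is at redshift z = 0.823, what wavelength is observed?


lam_obs = lam_emit * (1 + z) = 121.6 * (1 + 0.823) = 221.6768

221.6768 nm


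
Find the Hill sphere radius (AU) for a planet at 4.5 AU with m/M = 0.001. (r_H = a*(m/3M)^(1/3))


r_H = a * (m/3M)^(1/3) = 4.5 * (0.001/3)^(1/3) = 0.312

0.312 AU


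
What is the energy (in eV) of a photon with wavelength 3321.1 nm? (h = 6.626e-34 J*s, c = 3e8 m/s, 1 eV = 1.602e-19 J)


E = hc/lambda = 6.626e-34 * 3e8 / 3.321e-06 = 5.985e-20 J = 0.3736 eV

0.3736 eV


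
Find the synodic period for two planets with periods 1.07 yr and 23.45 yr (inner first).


1/P_syn = |1/P1 - 1/P2| = |1/1.07 - 1/23.45| => P_syn = 1.1212

1.1212 years


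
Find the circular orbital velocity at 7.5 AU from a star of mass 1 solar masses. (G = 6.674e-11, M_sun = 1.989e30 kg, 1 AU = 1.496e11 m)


v = sqrt(GM/r) = sqrt(6.674e-11 * 1.989e+30 / 1.122e+12) = 10877.1236

10877.1236 m/s


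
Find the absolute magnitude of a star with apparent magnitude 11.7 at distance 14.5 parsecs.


M = m - 5*log10(d) + 5 = 11.7 - 5*log10(14.5) + 5 = 10.8932

10.8932


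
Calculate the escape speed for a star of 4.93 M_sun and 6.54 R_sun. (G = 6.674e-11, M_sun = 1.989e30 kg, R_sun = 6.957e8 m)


M = 4.93 * 1.989e30 kg = 9.80577e+30 kg; R = 6.54 * 6.957e8 m = 4.549878e+09 m. v_esc = sqrt(2GM/R) = sqrt(2 * 6.674e-11 * 9.80577e+30 / 4.549878e+09) = 536350.9749

536350.9749 m/s


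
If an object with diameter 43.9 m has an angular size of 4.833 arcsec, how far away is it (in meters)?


D = size / theta_rad, theta_rad = 4.833 * pi/(180*3600) = 2.343e-05, D = 1.874e+06

1.874e+06 m


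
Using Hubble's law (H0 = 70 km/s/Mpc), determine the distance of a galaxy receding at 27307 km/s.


d = v / H0 = 27307 / 70 = 390.1

390.1 Mpc


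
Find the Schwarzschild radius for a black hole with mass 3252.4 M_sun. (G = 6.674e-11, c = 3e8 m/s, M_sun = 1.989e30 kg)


M = 3252.4 * 1.989e30 kg = 6.4690236e+33 kg. rs = 2GM/c^2 = 2 * 6.674e-11 * 6.4690236e+33 / (3e8)^2 = 9.594e+06

9.594e+06 m


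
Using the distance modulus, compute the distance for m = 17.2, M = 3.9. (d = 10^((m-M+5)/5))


d = 10^((m - M + 5)/5) = 10^((17.2 - 3.9 + 5)/5) = 4570.8819

4570.8819 pc


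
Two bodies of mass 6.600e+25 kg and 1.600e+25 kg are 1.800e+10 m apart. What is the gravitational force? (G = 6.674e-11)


F = G*m1*m2/r^2 = 6.674e-11 * 6.600e+25 * 1.600e+25 / (1.800e+10)^2 = 6.674e-11 * 1.056e+51 / 3.240e+20 = 2.175e+20

2.175e+20 N


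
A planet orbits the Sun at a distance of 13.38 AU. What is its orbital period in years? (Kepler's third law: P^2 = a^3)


P = a^(3/2) = 13.38^1.5 = 48.9423

48.9423 years


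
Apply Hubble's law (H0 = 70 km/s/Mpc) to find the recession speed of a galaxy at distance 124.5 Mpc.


v = H0 * d = 70 * 124.5 = 8715.0

8715.0 km/s


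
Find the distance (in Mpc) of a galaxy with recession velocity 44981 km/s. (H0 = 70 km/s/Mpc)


d = v / H0 = 44981 / 70 = 642.5857

642.5857 Mpc


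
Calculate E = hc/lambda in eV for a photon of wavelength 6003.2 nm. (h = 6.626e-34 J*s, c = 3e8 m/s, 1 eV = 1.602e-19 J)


E = hc/lambda = 6.626e-34 * 3e8 / 6.003e-06 = 3.311e-20 J = 0.2067 eV

0.2067 eV


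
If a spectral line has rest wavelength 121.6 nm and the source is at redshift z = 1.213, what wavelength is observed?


lam_obs = lam_emit * (1 + z) = 121.6 * (1 + 1.213) = 269.1008

269.1008 nm


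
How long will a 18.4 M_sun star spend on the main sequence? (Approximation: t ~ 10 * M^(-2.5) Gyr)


t = 10 * M^(-2.5) = 10 * 18.4^(-2.5) = 0.0069

0.0069 Gyr


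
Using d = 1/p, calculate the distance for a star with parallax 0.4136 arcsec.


d = 1/p = 1/0.4136 = 2.4178

2.4178 pc


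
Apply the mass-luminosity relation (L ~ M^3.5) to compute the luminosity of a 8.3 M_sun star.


L/L_sun = (M/M_sun)^3.5 = 8.3^3.5 = 1647.3024

1647.3024 L_sun


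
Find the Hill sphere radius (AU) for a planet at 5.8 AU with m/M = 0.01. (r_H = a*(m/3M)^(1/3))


r_H = a * (m/3M)^(1/3) = 5.8 * (0.01/3)^(1/3) = 0.8664

0.8664 AU


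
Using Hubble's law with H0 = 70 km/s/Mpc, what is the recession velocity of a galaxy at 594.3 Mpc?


v = H0 * d = 70 * 594.3 = 41601.0

41601.0 km/s


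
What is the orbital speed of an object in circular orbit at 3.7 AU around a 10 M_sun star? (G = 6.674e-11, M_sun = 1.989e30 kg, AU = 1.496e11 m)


v = sqrt(GM/r) = sqrt(6.674e-11 * 1.989e+31 / 5.535e+11) = 48971.5482

48971.5482 m/s


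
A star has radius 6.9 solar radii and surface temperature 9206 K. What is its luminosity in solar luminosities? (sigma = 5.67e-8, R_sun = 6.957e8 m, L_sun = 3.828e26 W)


R = 6.9 * 6.957e8 m = 4.80033e+09 m. L = 4*pi*R^2*sigma*T^4 = 4*pi*(4.80033e+09)^2 * 5.67e-8 * 9206^4 = 1.179285594e+29 W. L/L_sun = 1.179285594e+29 / 3.828e26 = 308.0683

308.0683 L_sun


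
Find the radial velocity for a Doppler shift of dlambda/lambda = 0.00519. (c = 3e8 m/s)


v = (dlambda/lambda) * c = 0.00519 * 3e8 = 1.557e+06

1.557e+06 m/s


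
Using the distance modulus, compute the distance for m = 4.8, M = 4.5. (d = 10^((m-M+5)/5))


d = 10^((m - M + 5)/5) = 10^((4.8 - 4.5 + 5)/5) = 11.4815

11.4815 pc


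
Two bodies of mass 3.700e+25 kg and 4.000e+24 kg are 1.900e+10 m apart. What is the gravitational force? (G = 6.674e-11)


F = G*m1*m2/r^2 = 6.674e-11 * 3.700e+25 * 4.000e+24 / (1.900e+10)^2 = 6.674e-11 * 1.480e+50 / 3.610e+20 = 2.736e+19

2.736e+19 N


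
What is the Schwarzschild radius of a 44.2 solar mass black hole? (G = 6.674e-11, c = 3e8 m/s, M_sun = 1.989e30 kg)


M = 44.2 * 1.989e30 kg = 8.79138e+31 kg. rs = 2GM/c^2 = 2 * 6.674e-11 * 8.79138e+31 / (3e8)^2 = 130385.9336

130385.9336 m


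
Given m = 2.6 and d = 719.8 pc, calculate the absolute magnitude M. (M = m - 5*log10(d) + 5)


M = m - 5*log10(d) + 5 = 2.6 - 5*log10(719.8) + 5 = -6.6861

-6.6861


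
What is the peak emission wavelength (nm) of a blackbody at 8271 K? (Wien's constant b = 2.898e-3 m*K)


lam_max = b / T = 2.898e-3 / 8271 = 3.504e-07 m = 350.3808 nm

350.3808 nm


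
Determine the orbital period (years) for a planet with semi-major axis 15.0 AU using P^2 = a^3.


P = a^(3/2) = 15.0^1.5 = 58.0948

58.0948 years


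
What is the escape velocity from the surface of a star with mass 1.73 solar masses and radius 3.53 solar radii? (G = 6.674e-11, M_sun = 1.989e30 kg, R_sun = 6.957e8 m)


M = 1.73 * 1.989e30 kg = 3.44097e+30 kg; R = 3.53 * 6.957e8 m = 2.455821e+09 m. v_esc = sqrt(2GM/R) = sqrt(2 * 6.674e-11 * 3.44097e+30 / 2.455821e+09) = 432464.2259

432464.2259 m/s


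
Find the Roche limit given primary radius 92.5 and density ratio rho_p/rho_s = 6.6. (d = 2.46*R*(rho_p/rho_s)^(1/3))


d_Roche = 2.46 * 92.5 * 6.6^(1/3) = 426.8332

426.8332


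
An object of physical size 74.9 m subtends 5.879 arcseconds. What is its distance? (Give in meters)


D = size / theta_rad, theta_rad = 5.879 * pi/(180*3600) = 2.850e-05, D = 2.628e+06

2.628e+06 m


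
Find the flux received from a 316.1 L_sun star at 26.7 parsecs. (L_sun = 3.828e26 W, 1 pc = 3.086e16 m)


F = L / (4*pi*d^2) = 1.210e+29 / (4*pi*(8.240e+17)^2) = 1.418e-08

1.418e-08 W/m^2


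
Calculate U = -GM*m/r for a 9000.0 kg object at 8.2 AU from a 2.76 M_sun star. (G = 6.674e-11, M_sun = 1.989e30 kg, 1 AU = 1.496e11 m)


M = 2.76 * 1.989e30 kg = 5.48964e+30 kg; r = 8.2 AU * 1.496e11 m/AU = 1.22672e+12 m. U = -GM*m/r = -(6.674e-11 * 5.48964e+30 * 9000.0) / 1.22672e+12 = -2.688e+12

-2.688e+12 J


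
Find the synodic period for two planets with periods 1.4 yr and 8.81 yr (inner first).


1/P_syn = |1/P1 - 1/P2| = |1/1.4 - 1/8.81| => P_syn = 1.6645

1.6645 years


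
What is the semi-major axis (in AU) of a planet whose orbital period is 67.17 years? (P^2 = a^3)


a = P^(2/3) = 67.17^(2/3) = 16.5241

16.5241 AU


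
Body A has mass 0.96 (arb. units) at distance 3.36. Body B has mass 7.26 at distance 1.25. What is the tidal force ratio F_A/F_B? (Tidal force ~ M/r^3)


Ratio = (M1/r1^3) / (M2/r2^3) = (0.96/3.36^3) / (7.26/1.25^3) = 0.0068

0.0068


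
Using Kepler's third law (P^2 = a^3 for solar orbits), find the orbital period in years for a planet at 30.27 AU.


P = a^(3/2) = 30.27^1.5 = 166.54

166.54 years


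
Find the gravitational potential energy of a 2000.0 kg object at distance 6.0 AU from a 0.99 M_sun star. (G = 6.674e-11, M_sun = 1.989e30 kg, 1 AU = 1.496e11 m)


M = 0.99 * 1.989e30 kg = 1.96911e+30 kg; r = 6.0 AU * 1.496e11 m/AU = 8.976e+11 m. U = -GM*m/r = -(6.674e-11 * 1.96911e+30 * 2000.0) / 8.976e+11 = -2.928e+11

-2.928e+11 J


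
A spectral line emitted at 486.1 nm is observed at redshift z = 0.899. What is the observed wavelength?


lam_obs = lam_emit * (1 + z) = 486.1 * (1 + 0.899) = 923.1039

923.1039 nm


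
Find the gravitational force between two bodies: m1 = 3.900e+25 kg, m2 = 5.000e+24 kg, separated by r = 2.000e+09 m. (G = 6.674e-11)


F = G*m1*m2/r^2 = 6.674e-11 * 3.900e+25 * 5.000e+24 / (2.000e+09)^2 = 6.674e-11 * 1.950e+50 / 4.000e+18 = 3.254e+21

3.254e+21 N


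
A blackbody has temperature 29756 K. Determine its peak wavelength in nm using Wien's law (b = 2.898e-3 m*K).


lam_max = b / T = 2.898e-3 / 29756 = 9.739e-08 m = 97.3921 nm

97.3921 nm


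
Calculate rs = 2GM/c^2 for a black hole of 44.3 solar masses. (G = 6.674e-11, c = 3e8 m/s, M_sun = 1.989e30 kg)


M = 44.3 * 1.989e30 kg = 8.81127e+31 kg. rs = 2GM/c^2 = 2 * 6.674e-11 * 8.81127e+31 / (3e8)^2 = 130680.9244

130680.9244 m


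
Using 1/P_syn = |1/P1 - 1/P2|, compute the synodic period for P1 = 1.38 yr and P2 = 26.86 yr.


1/P_syn = |1/P1 - 1/P2| = |1/1.38 - 1/26.86| => P_syn = 1.4547

1.4547 years


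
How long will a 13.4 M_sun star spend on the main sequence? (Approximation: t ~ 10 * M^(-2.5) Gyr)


t = 10 * M^(-2.5) = 10 * 13.4^(-2.5) = 0.0152

0.0152 Gyr


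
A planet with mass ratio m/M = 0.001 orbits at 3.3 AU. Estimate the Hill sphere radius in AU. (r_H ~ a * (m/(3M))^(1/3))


r_H = a * (m/3M)^(1/3) = 3.3 * (0.001/3)^(1/3) = 0.2288

0.2288 AU


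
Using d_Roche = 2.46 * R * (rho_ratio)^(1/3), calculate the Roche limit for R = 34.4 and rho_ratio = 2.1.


d_Roche = 2.46 * 34.4 * 2.1^(1/3) = 108.3677

108.3677


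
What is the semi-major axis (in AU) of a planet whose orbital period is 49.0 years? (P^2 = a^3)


a = P^(2/3) = 49.0^(2/3) = 13.3905

13.3905 AU


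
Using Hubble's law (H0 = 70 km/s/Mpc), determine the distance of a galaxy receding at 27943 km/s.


d = v / H0 = 27943 / 70 = 399.1857

399.1857 Mpc


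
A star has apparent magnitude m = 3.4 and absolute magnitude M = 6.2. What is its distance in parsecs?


d = 10^((m - M + 5)/5) = 10^((3.4 - 6.2 + 5)/5) = 2.7542

2.7542 pc


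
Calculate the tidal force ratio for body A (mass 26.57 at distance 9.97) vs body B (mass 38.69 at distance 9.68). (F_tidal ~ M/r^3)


Ratio = (M1/r1^3) / (M2/r2^3) = (26.57/9.97^3) / (38.69/9.68^3) = 0.6285

0.6285
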